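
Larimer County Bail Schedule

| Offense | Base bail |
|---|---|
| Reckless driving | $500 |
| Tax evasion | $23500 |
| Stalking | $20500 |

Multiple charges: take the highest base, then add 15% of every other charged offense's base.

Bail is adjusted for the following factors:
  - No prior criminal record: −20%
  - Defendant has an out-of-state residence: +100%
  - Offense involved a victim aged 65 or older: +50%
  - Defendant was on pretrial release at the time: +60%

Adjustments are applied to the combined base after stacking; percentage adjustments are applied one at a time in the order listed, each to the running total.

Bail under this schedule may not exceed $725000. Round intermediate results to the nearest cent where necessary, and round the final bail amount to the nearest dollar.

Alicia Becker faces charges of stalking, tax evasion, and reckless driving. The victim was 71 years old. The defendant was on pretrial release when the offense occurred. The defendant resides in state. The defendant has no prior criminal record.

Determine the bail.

Base amounts from the schedule: stalking $20500; tax evasion $23500; reckless driving $500.
Stacking rule: highest base plus 15% of each additional charge. Highest is tax evasion at $23500. Additional: $20500 × 15% = $3075; $500 × 15% = $75. Combined base = $23500 + $3150 = $26650.
No prior criminal record (−20%): $26650 × 0.8 = $21320.
Offense involved a victim aged 65 or older (+50%): $21320 × 1.5 = $31980.
Defendant was on pretrial release at the time (+60%): $31980 × 1.6 = $51168.
$51168 is within the $725000 maximum.

$51168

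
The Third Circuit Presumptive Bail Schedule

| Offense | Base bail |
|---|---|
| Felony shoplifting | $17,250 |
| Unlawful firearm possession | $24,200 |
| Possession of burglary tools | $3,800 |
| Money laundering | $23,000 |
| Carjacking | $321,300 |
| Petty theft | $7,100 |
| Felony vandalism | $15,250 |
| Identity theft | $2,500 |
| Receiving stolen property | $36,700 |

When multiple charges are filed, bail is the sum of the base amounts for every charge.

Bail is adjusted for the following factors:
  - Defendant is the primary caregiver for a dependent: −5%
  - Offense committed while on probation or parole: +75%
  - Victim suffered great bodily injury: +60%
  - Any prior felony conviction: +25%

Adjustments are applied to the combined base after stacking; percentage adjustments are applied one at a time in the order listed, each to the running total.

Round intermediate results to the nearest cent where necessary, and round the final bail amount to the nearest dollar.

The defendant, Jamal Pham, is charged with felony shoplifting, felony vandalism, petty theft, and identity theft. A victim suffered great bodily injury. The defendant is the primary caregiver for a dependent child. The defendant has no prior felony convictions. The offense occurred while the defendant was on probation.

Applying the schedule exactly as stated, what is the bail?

$111,986

Base amounts from the schedule: felony shoplifting $17,250; felony vandalism $15,250; petty theft $7,100; identity theft $2,500.
Stacking rule: sum of all bases. $17,250 + $15,250 + $7,100 + $2,500 = $42,100.
Defendant is the primary caregiver for a dependent (−5%): $42,100 × 0.95 = $39,995.
Offense committed while on probation or parole (+75%): $39,995 × 1.75 = $69,991.25.
Victim suffered great bodily injury (+60%): $69,991.25 × 1.6 = $111,986.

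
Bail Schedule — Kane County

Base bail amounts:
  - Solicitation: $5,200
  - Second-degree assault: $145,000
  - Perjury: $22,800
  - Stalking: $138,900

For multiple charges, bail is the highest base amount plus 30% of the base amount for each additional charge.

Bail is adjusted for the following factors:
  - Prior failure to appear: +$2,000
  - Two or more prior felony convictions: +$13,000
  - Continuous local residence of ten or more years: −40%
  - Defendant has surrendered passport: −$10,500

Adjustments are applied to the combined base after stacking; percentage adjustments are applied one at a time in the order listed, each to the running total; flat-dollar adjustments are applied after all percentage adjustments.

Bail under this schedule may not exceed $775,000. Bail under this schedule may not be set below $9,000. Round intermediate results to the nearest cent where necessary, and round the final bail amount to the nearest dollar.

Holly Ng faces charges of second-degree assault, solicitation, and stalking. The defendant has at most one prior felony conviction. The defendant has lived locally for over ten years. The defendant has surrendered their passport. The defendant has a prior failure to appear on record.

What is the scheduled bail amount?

$104,438

Base amounts from the schedule: second-degree assault $145,000; solicitation $5,200; stalking $138,900.
Stacking rule: highest base plus 30% of each additional charge. Highest is second-degree assault at $145,000. Additional: $5,200 × 30% = $1,560; $138,900 × 30% = $41,670. Combined base = $145,000 + $43,230 = $188,230.
Continuous local residence of ten or more years (−40%): $188,230 × 0.6 = $112,938.
Prior failure to appear (+$2,000 flat): $112,938 + $2,000 = $114,938.
Defendant has surrendered passport (−$10,500 flat): $114,938 − $10,500 = $104,438.
$104,438 is within the $775,000 maximum.
$104,438 is at or above the $9,000 minimum.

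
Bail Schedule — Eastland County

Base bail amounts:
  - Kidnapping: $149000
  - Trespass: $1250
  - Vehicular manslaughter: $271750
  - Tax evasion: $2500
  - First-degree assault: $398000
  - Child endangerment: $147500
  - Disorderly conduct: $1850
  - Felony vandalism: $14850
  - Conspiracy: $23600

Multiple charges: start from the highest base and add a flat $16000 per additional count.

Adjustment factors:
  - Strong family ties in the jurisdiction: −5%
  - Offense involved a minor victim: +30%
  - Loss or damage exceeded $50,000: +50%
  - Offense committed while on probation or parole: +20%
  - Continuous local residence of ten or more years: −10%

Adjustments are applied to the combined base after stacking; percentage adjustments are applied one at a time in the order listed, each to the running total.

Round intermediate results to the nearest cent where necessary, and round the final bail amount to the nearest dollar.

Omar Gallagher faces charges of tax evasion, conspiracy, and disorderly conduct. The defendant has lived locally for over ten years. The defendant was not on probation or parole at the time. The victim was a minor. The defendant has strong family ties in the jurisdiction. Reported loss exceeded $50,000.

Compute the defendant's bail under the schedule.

$92699

Base amounts from the schedule: tax evasion $2500; conspiracy $23600; disorderly conduct $1850.
Stacking rule: highest base plus $16000 per additional charge. Highest is conspiracy at $23600; 2 additional charges → +$32000. Combined base = $55600.
Strong family ties in the jurisdiction (−5%): $55600 × 0.95 = $52820.
Offense involved a minor victim (+30%): $52820 × 1.3 = $68666.
Loss or damage exceeded $50,000 (+50%): $68666 × 1.5 = $102999.
Continuous local residence of ten or more years (−10%): $102999 × 0.9 = $92699.10.
Rounded to the nearest dollar: $92699.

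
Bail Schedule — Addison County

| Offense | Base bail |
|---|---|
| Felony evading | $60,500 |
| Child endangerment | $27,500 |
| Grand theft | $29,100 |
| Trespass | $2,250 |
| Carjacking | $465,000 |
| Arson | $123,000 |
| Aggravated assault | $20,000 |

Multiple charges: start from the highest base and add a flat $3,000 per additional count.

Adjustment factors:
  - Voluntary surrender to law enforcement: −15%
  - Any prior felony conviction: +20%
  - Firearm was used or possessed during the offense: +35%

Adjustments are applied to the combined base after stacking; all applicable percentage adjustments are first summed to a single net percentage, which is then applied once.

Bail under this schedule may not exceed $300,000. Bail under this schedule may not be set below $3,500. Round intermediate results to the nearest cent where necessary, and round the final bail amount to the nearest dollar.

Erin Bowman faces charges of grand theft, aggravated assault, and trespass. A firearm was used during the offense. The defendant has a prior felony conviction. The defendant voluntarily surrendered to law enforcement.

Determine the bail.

$49,140

Base amounts from the schedule: grand theft $29,100; aggravated assault $20,000; trespass $2,250.
Stacking rule: highest base plus $3,000 per additional charge. Highest is grand theft at $29,100; 2 additional charges → +$6,000. Combined base = $35,100.
Net percentage adjustment: −15% +20% +35% = +40%. $35,100 × 1.4 = $49,140.
$49,140 is within the $300,000 maximum.
$49,140 is at or above the $3,500 minimum.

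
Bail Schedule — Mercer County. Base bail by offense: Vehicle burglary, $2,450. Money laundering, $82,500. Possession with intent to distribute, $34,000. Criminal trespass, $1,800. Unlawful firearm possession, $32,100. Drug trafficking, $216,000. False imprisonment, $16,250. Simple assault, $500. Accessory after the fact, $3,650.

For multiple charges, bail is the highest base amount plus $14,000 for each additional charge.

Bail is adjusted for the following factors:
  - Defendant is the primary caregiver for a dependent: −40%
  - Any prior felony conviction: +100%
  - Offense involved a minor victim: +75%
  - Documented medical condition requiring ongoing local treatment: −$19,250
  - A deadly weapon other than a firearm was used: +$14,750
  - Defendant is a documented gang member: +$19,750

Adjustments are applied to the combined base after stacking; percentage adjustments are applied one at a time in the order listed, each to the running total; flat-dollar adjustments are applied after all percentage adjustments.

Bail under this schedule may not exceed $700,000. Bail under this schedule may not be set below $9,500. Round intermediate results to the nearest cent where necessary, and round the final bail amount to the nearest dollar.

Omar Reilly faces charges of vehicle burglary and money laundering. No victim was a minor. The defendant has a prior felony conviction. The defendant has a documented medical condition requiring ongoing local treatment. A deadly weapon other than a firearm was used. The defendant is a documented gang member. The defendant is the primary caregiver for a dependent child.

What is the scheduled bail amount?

$131,050

Base amounts from the schedule: vehicle burglary $2,450; money laundering $82,500.
Stacking rule: highest base plus $14,000 per additional charge. Highest is money laundering at $82,500; 1 additional charge → +$14,000. Combined base = $96,500.
Defendant is the primary caregiver for a dependent (−40%): $96,500 × 0.6 = $57,900.
Any prior felony conviction (+100%): $57,900 × 2 = $115,800.
Documented medical condition requiring ongoing local treatment (−$19,250 flat): $115,800 − $19,250 = $96,550.
A deadly weapon other than a firearm was used (+$14,750 flat): $96,550 + $14,750 = $111,300.
Defendant is a documented gang member (+$19,750 flat): $111,300 + $19,750 = $131,050.
$131,050 is within the $700,000 maximum.
$131,050 is at or above the $9,500 minimum.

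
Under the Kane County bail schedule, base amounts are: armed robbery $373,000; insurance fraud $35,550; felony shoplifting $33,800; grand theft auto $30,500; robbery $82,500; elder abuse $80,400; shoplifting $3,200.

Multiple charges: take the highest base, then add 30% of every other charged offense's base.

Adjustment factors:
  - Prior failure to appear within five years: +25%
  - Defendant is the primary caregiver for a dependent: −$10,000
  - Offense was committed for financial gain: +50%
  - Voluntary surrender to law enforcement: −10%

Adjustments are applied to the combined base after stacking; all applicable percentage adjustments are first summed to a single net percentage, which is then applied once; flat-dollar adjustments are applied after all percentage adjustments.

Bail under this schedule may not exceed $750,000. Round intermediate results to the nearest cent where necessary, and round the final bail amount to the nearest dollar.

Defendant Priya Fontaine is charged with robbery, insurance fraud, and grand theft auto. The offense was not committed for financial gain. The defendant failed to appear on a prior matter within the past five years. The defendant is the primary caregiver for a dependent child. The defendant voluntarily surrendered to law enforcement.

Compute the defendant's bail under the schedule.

$107,662

Base amounts from the schedule: robbery $82,500; insurance fraud $35,550; grand theft auto $30,500.
Stacking rule: highest base plus 30% of each additional charge. Highest is robbery at $82,500. Additional: $35,550 × 30% = $10,665; $30,500 × 30% = $9,150. Combined base = $82,500 + $19,815 = $102,315.
Net percentage adjustment: +25% −10% = +15%. $102,315 × 1.15 = $117,662.25.
Defendant is the primary caregiver for a dependent (−$10,000 flat): $117,662.25 − $10,000 = $107,662.25.
$107,662.25 is within the $750,000 maximum.
Rounded to the nearest dollar: $107,662.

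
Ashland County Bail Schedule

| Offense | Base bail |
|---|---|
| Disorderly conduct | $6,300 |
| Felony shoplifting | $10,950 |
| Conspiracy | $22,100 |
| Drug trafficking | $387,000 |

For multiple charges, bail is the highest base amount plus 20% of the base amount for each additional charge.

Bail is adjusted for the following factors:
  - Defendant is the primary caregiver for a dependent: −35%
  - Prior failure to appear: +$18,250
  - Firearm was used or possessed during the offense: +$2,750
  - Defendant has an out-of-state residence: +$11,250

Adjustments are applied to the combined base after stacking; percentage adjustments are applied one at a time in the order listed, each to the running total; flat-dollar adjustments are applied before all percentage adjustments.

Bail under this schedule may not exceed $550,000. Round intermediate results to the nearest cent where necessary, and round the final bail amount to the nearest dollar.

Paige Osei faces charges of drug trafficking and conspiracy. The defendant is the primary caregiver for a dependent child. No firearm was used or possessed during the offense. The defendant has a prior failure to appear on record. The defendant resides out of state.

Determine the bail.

$273,598

Base amounts from the schedule: drug trafficking $387,000; conspiracy $22,100.
Stacking rule: highest base plus 20% of each additional charge. Highest is drug trafficking at $387,000. Additional: $22,100 × 20% = $4,420. Combined base = $387,000 + $4,420 = $391,420.
Prior failure to appear (+$18,250 flat): $391,420 + $18,250 = $409,670.
Defendant has an out-of-state residence (+$11,250 flat): $409,670 + $11,250 = $420,920.
Defendant is the primary caregiver for a dependent (−35%): $420,920 × 0.65 = $273,598.
$273,598 is within the $550,000 maximum.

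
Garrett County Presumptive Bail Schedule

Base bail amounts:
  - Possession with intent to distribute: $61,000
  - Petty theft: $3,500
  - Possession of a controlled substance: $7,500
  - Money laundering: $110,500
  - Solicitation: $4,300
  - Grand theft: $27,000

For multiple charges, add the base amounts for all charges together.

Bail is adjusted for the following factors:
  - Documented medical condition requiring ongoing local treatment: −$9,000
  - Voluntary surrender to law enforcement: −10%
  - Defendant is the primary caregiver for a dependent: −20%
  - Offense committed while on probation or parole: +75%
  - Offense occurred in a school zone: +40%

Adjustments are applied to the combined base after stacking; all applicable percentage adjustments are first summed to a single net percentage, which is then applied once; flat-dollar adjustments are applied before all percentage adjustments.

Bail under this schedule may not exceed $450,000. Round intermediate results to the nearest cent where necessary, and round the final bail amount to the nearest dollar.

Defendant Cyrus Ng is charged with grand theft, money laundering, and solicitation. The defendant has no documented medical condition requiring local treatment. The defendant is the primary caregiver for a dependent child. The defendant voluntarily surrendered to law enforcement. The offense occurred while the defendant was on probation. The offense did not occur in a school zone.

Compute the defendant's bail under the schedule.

Base amounts from the schedule: grand theft $27,000; money laundering $110,500; solicitation $4,300.
Stacking rule: sum of all bases. $27,000 + $110,500 + $4,300 = $141,800.
Net percentage adjustment: −10% −20% +75% = +45%. $141,800 × 1.45 = $205,610.
$205,610 is within the $450,000 maximum.

$205,610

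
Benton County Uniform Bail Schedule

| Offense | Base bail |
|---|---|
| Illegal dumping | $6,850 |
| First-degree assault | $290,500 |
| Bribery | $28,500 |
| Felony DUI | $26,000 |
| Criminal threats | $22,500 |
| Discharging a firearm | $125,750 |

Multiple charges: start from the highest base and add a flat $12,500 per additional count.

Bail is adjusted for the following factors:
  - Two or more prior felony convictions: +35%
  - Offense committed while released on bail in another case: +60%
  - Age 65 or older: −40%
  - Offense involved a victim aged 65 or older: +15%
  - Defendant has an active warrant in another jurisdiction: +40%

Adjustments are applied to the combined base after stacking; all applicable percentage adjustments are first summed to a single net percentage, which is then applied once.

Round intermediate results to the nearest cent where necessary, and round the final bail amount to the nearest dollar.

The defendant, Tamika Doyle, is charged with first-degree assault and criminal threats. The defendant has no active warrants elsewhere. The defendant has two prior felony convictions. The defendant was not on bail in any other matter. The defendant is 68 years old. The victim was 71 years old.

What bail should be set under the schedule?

$333,300

Base amounts from the schedule: first-degree assault $290,500; criminal threats $22,500.
Stacking rule: highest base plus $12,500 per additional charge. Highest is first-degree assault at $290,500; 1 additional charge → +$12,500. Combined base = $303,000.
Net percentage adjustment: +35% −40% +15% = +10%. $303,000 × 1.1 = $333,300.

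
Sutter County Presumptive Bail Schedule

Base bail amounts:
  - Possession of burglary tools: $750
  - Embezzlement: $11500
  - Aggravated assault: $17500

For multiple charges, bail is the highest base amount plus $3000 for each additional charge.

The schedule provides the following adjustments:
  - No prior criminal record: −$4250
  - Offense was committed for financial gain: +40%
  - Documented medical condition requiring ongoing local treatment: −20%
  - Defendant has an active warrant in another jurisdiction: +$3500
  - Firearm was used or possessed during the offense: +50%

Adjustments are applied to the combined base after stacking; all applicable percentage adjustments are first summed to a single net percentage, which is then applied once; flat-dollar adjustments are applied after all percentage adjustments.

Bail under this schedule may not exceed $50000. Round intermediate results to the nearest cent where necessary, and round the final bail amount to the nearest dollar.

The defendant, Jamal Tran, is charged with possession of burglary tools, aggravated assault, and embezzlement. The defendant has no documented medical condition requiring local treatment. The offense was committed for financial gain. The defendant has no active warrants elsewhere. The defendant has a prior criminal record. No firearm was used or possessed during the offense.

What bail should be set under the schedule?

$32900

Base amounts from the schedule: possession of burglary tools $750; aggravated assault $17500; embezzlement $11500.
Stacking rule: highest base plus $3000 per additional charge. Highest is aggravated assault at $17500; 2 additional charges → +$6000. Combined base = $23500.
Offense was committed for financial gain (+40%): $23500 × 1.4 = $32900.
$32900 is within the $50000 maximum.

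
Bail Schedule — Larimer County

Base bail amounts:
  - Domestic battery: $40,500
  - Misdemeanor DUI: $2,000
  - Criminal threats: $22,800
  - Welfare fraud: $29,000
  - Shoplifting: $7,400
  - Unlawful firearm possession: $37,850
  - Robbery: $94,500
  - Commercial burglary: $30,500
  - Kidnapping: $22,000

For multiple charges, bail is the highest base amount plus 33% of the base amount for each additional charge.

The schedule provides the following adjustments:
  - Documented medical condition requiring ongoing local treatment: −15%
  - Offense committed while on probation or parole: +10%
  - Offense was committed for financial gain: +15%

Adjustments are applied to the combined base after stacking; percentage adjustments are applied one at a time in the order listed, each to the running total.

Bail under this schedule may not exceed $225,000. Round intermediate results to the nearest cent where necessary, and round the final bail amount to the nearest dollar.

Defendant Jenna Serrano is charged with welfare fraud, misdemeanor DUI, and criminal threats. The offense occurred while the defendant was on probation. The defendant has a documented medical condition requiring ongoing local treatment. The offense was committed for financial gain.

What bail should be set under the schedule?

$39,982

Base amounts from the schedule: welfare fraud $29,000; misdemeanor DUI $2,000; criminal threats $22,800.
Stacking rule: highest base plus 33% of each additional charge. Highest is welfare fraud at $29,000. Additional: $2,000 × 33% = $660; $22,800 × 33% = $7,524. Combined base = $29,000 + $8,184 = $37,184.
Documented medical condition requiring ongoing local treatment (−15%): $37,184 × 0.85 = $31,606.40.
Offense committed while on probation or parole (+10%): $31,606.40 × 1.1 = $34,767.04.
Offense was committed for financial gain (+15%): $34,767.04 × 1.15 = $39,982.10.
$39,982.10 is within the $225,000 maximum.
Rounded to the nearest dollar: $39,982.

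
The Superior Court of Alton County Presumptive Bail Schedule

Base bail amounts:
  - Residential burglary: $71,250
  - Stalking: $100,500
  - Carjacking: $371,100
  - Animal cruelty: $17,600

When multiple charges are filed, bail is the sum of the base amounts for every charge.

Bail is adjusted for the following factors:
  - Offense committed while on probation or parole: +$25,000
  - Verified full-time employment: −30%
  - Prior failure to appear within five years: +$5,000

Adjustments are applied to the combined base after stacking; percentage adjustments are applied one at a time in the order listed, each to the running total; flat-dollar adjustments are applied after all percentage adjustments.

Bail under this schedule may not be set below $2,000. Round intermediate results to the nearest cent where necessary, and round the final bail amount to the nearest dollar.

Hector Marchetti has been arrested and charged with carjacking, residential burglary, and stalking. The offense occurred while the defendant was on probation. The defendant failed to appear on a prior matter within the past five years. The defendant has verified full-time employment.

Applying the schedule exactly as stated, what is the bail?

$409,995

Base amounts from the schedule: carjacking $371,100; residential burglary $71,250; stalking $100,500.
Stacking rule: sum of all bases. $371,100 + $71,250 + $100,500 = $542,850.
Verified full-time employment (−30%): $542,850 × 0.7 = $379,995.
Offense committed while on probation or parole (+$25,000 flat): $379,995 + $25,000 = $404,995.
Prior failure to appear within five years (+$5,000 flat): $404,995 + $5,000 = $409,995.
$409,995 is at or above the $2,000 minimum.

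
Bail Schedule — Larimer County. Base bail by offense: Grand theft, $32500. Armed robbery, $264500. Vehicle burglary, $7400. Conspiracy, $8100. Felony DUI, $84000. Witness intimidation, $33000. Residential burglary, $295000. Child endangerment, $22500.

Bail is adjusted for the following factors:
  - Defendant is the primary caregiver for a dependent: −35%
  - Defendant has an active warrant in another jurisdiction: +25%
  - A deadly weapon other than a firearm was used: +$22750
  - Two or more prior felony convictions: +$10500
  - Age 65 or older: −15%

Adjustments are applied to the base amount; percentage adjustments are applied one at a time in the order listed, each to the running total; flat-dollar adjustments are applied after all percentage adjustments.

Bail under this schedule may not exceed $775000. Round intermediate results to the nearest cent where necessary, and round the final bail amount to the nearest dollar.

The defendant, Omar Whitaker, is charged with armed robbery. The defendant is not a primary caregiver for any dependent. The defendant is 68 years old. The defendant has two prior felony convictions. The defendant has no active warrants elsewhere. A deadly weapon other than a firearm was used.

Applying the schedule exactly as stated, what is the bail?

$258075

Base amounts from the schedule: armed robbery $264500.
Single charge. Combined base = $264500.
Age 65 or older (−15%): $264500 × 0.85 = $224825.
A deadly weapon other than a firearm was used (+$22750 flat): $224825 + $22750 = $247575.
Two or more prior felony convictions (+$10500 flat): $247575 + $10500 = $258075.
$258075 is within the $775000 maximum.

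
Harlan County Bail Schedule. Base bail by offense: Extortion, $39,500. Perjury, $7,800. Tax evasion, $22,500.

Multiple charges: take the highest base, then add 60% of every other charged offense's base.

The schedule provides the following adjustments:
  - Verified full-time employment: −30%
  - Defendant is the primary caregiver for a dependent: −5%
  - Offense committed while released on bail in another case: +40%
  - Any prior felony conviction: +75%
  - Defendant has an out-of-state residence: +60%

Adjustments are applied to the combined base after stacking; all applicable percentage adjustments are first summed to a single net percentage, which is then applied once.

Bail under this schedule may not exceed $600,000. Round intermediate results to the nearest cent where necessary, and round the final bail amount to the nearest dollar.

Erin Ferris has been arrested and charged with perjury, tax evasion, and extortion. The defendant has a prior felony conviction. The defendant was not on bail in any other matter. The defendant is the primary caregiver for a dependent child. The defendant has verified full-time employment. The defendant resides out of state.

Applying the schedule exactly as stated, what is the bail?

$115,360

Base amounts from the schedule: perjury $7,800; tax evasion $22,500; extortion $39,500.
Stacking rule: highest base plus 60% of each additional charge. Highest is extortion at $39,500. Additional: $7,800 × 60% = $4,680; $22,500 × 60% = $13,500. Combined base = $39,500 + $18,180 = $57,680.
Net percentage adjustment: −30% −5% +75% +60% = +100%. $57,680 × 2 = $115,360.
$115,360 is within the $600,000 maximum.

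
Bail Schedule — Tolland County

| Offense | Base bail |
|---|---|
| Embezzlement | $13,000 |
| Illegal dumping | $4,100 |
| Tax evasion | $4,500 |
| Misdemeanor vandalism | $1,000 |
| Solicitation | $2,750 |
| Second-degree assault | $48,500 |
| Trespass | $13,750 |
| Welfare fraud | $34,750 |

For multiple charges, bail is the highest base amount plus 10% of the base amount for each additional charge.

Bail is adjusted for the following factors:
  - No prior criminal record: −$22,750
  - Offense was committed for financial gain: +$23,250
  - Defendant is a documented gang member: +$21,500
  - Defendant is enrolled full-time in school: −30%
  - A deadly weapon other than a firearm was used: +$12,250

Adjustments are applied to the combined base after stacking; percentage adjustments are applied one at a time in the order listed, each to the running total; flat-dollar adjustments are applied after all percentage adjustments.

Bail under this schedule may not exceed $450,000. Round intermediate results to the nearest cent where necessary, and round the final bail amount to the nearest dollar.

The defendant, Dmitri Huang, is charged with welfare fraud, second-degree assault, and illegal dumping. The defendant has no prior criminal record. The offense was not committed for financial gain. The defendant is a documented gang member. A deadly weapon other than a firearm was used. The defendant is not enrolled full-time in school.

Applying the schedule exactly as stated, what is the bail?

Base amounts from the schedule: welfare fraud $34,750; second-degree assault $48,500; illegal dumping $4,100.
Stacking rule: highest base plus 10% of each additional charge. Highest is second-degree assault at $48,500. Additional: $34,750 × 10% = $3,475; $4,100 × 10% = $410. Combined base = $48,500 + $3,885 = $52,385.
No prior criminal record (−$22,750 flat): $52,385 − $22,750 = $29,635.
Defendant is a documented gang member (+$21,500 flat): $29,635 + $21,500 = $51,135.
A deadly weapon other than a firearm was used (+$12,250 flat): $51,135 + $12,250 = $63,385.
$63,385 is within the $450,000 maximum.

$63,385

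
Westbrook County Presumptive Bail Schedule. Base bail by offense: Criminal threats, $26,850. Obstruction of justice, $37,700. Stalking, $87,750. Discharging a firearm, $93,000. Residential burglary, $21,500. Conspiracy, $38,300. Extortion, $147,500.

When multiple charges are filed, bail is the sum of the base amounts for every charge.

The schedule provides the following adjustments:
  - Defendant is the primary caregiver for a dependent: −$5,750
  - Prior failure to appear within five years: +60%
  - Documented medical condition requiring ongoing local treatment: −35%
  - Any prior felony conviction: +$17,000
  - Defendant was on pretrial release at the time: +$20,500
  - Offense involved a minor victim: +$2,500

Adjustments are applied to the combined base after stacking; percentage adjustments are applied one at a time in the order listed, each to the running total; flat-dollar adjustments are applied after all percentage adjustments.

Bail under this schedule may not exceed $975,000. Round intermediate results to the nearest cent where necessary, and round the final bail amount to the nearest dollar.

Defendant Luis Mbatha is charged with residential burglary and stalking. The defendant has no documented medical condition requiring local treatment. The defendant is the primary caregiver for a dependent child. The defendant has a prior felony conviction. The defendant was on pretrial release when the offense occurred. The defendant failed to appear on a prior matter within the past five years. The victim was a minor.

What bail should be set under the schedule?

$209,050

Base amounts from the schedule: residential burglary $21,500; stalking $87,750.
Stacking rule: sum of all bases. $21,500 + $87,750 = $109,250.
Prior failure to appear within five years (+60%): $109,250 × 1.6 = $174,800.
Defendant is the primary caregiver for a dependent (−$5,750 flat): $174,800 − $5,750 = $169,050.
Any prior felony conviction (+$17,000 flat): $169,050 + $17,000 = $186,050.
Defendant was on pretrial release at the time (+$20,500 flat): $186,050 + $20,500 = $206,550.
Offense involved a minor victim (+$2,500 flat): $206,550 + $2,500 = $209,050.
$209,050 is within the $975,000 maximum.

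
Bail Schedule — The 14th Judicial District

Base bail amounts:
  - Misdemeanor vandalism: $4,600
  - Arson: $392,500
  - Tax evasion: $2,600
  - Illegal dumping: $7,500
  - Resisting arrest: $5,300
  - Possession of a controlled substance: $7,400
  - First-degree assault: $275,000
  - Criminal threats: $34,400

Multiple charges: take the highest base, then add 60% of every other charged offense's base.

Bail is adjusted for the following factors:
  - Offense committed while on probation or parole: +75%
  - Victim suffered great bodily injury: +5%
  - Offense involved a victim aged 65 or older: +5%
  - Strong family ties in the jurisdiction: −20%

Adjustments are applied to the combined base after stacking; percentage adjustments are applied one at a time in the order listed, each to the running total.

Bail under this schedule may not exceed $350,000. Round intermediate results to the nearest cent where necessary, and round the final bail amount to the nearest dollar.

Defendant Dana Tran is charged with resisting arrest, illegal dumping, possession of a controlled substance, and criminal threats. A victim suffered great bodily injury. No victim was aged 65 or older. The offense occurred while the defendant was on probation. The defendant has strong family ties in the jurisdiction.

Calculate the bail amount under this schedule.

$68,384

Base amounts from the schedule: resisting arrest $5,300; illegal dumping $7,500; possession of a controlled substance $7,400; criminal threats $34,400.
Stacking rule: highest base plus 60% of each additional charge. Highest is criminal threats at $34,400. Additional: $5,300 × 60% = $3,180; $7,500 × 60% = $4,500; $7,400 × 60% = $4,440. Combined base = $34,400 + $12,120 = $46,520.
Offense committed while on probation or parole (+75%): $46,520 × 1.75 = $81,410.
Victim suffered great bodily injury (+5%): $81,410 × 1.05 = $85,480.50.
Strong family ties in the jurisdiction (−20%): $85,480.50 × 0.8 = $68,384.40.
$68,384.40 is within the $350,000 maximum.
Rounded to the nearest dollar: $68,384.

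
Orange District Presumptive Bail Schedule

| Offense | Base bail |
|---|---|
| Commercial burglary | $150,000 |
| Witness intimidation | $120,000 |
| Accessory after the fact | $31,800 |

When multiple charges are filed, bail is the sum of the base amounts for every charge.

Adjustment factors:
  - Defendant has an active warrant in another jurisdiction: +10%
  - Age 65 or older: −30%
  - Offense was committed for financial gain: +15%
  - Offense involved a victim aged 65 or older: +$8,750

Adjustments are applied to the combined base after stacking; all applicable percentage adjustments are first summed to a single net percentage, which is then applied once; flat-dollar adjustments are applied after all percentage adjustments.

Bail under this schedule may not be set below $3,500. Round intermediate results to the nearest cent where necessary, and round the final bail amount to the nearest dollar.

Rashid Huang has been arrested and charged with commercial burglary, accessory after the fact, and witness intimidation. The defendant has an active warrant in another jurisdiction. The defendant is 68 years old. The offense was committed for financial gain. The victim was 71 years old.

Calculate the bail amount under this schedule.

$295,460

Base amounts from the schedule: commercial burglary $150,000; accessory after the fact $31,800; witness intimidation $120,000.
Stacking rule: sum of all bases. $150,000 + $31,800 + $120,000 = $301,800.
Net percentage adjustment: +10% −30% +15% = −5%. $301,800 × 0.95 = $286,710.
Offense involved a victim aged 65 or older (+$8,750 flat): $286,710 + $8,750 = $295,460.
$295,460 is at or above the $3,500 minimum.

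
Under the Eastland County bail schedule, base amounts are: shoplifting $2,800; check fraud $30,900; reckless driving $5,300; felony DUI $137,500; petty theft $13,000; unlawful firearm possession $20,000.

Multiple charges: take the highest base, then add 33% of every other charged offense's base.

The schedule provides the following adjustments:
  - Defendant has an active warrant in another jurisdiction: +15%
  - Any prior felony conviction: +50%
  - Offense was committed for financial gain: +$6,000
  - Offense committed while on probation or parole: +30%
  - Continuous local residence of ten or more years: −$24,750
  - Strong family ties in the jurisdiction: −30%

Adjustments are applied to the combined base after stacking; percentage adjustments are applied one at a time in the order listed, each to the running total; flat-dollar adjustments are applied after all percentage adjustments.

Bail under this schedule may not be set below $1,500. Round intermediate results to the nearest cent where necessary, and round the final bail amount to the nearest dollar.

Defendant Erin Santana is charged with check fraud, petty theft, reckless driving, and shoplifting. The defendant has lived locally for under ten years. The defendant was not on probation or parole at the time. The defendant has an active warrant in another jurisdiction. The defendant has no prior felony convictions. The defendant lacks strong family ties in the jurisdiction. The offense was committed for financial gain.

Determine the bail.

$49,542

Base amounts from the schedule: check fraud $30,900; petty theft $13,000; reckless driving $5,300; shoplifting $2,800.
Stacking rule: highest base plus 33% of each additional charge. Highest is check fraud at $30,900. Additional: $13,000 × 33% = $4,290; $5,300 × 33% = $1,749; $2,800 × 33% = $924. Combined base = $30,900 + $6,963 = $37,863.
Defendant has an active warrant in another jurisdiction (+15%): $37,863 × 1.15 = $43,542.45.
Offense was committed for financial gain (+$6,000 flat): $43,542.45 + $6,000 = $49,542.45.
$49,542.45 is at or above the $1,500 minimum.
Rounded to the nearest dollar: $49,542.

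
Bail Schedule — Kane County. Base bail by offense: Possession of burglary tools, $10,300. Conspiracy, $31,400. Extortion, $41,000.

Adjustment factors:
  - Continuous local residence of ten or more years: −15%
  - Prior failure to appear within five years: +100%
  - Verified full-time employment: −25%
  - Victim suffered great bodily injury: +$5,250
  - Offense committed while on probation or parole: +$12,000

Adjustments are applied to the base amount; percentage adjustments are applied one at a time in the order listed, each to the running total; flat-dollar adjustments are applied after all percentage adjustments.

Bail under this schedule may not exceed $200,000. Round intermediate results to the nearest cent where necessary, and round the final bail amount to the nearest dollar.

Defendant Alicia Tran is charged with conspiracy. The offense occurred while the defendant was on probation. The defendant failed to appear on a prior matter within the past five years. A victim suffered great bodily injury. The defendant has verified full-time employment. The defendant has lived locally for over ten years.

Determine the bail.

Base amounts from the schedule: conspiracy $31,400.
Single charge. Combined base = $31,400.
Continuous local residence of ten or more years (−15%): $31,400 × 0.85 = $26,690.
Prior failure to appear within five years (+100%): $26,690 × 2 = $53,380.
Verified full-time employment (−25%): $53,380 × 0.75 = $40,035.
Victim suffered great bodily injury (+$5,250 flat): $40,035 + $5,250 = $45,285.
Offense committed while on probation or parole (+$12,000 flat): $45,285 + $12,000 = $57,285.
$57,285 is within the $200,000 maximum.

$57,285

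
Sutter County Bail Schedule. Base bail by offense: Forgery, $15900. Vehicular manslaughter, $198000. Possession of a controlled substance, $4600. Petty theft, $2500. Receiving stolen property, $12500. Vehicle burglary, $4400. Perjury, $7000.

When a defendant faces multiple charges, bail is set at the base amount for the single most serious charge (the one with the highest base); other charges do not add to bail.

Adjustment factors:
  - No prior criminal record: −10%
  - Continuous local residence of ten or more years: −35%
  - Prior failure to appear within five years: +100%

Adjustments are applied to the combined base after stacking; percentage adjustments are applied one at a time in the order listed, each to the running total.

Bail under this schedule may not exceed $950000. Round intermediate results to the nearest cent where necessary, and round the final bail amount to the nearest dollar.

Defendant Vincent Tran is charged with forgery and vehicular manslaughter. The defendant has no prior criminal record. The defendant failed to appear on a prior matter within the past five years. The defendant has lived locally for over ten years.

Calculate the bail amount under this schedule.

$231660

Base amounts from the schedule: forgery $15900; vehicular manslaughter $198000.
Stacking rule: use the highest base only. Highest is vehicular manslaughter at $198000. Combined base = $198000.
No prior criminal record (−10%): $198000 × 0.9 = $178200.
Continuous local residence of ten or more years (−35%): $178200 × 0.65 = $115830.
Prior failure to appear within five years (+100%): $115830 × 2 = $231660.
$231660 is within the $950000 maximum.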